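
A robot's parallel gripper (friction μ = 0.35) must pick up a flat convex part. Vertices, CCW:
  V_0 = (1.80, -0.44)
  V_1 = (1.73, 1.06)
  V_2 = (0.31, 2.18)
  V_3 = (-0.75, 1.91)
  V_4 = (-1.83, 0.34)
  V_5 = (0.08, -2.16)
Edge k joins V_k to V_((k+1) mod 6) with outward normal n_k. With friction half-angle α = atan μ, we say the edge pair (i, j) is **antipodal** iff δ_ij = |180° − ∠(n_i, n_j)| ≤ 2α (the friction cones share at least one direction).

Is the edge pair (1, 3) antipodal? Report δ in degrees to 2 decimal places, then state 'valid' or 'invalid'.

δ = 86.26°, invalid

α = atan 0.35 = 19.29°;  2α = 38.58°
edge 1: e_1 = (-1.42, +1.12);  n_1 = (+0.6193, +0.7852)
edge 3: e_3 = (-1.08, -1.57);  n_3 = (-0.8239, +0.5668)
∠(n_1, n_3) = 93.74°
δ = |180° − 93.74°| = 86.26°
86.26° > 2α = 38.58°  →  invalid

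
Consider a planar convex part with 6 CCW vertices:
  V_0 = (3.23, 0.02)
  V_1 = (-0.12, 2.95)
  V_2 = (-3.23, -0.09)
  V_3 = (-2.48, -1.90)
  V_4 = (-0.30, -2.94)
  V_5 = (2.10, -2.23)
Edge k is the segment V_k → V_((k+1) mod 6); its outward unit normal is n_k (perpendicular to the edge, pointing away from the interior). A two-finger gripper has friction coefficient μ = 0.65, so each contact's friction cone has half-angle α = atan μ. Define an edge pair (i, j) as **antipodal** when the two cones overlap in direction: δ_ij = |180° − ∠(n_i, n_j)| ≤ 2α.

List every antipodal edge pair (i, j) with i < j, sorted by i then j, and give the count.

count = 6; pairs: (0,2), (0,3), (0,4), (1,4), (1,5), (2,5)

α = atan 0.65 = 33.02°;  2α = 66.05°
n_0 = (+0.6583, +0.7527)
n_1 = (-0.6990, +0.7151)
n_2 = (-0.9238, -0.3828)
n_3 = (-0.4306, -0.9026)
n_4 = (+0.2837, -0.9589)
n_5 = (+0.8936, -0.4488)
  (0,1): δ = 94.48°  ·
  (0,2): δ = 26.32°  ✓
  (0,3): δ = 15.67°  ✓
  (0,4): δ = 57.65°  ✓
  (0,5): δ = 104.51°  ·
  (1,2): δ = 111.84°  ·
  (1,3): δ = 69.85°  ·
  (1,4): δ = 27.87°  ✓
  (1,5): δ = 18.99°  ✓
  (2,3): δ = 138.01°  ·
  (2,4): δ = 96.03°  ·
  (2,5): δ = 49.17°  ✓
  (3,4): δ = 138.02°  ·
  (3,5): δ = 91.16°  ·
  (4,5): δ = 133.15°  ·
antipodal pairs: 6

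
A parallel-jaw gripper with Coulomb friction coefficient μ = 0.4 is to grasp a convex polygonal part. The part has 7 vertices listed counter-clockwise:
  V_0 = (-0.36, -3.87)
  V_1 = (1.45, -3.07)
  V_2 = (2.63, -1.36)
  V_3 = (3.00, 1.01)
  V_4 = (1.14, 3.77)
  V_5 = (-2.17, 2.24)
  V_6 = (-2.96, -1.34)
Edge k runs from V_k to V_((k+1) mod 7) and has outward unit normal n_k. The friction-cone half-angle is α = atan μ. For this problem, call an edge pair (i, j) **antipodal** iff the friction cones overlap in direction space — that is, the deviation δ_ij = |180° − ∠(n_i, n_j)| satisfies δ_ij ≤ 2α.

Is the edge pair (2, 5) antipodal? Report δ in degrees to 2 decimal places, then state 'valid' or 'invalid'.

α = atan 0.4 = 21.80°;  2α = 43.60°
edge 2: e_2 = (+0.37, +2.37);  n_2 = (+0.9880, -0.1542)
edge 5: e_5 = (-0.79, -3.58);  n_5 = (-0.9765, +0.2155)
∠(n_2, n_5) = 176.43°
δ = |180° − 176.43°| = 3.57°
3.57° ≤ 2α = 43.60°  →  valid

δ = 3.57°, valid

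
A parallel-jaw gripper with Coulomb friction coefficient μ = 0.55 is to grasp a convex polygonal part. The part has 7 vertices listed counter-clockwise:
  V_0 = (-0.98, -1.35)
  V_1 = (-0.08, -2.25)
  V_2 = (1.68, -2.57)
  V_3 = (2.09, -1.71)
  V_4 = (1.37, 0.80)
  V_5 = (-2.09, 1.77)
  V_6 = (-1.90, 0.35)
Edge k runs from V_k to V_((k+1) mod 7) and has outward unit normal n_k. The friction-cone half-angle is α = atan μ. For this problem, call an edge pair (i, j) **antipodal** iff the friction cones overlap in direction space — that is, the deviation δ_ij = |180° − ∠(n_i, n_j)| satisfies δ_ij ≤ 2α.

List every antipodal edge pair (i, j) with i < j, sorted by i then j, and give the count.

α = atan 0.55 = 28.81°;  2α = 57.62°
n_0 = (-0.7071, -0.7071)
n_1 = (-0.1789, -0.9839)
n_2 = (+0.9027, -0.4303)
n_3 = (+0.9612, +0.2757)
n_4 = (+0.2699, +0.9629)
n_5 = (-0.9912, -0.1326)
n_6 = (-0.8795, -0.4759)
  (0,1): δ = 145.30°  ·
  (0,2): δ = 70.49°  ·
  (0,3): δ = 28.99°  ✓
  (0,4): δ = 29.34°  ✓
  (0,5): δ = 142.62°  ·
  (0,6): δ = 163.42°  ·
  (1,2): δ = 105.18°  ·
  (1,3): δ = 63.69°  ·
  (1,4): δ = 5.36°  ✓
  (1,5): δ = 107.93°  ·
  (1,6): δ = 128.73°  ·
  (2,3): δ = 138.51°  ·
  (2,4): δ = 80.17°  ·
  (2,5): δ = 33.11°  ✓
  (2,6): δ = 53.91°  ✓
  (3,4): δ = 121.67°  ·
  (3,5): δ = 8.38°  ✓
  (3,6): δ = 12.42°  ✓
  (4,5): δ = 66.72°  ·
  (4,6): δ = 45.92°  ✓
  (5,6): δ = 159.20°  ·
antipodal pairs: 8

count = 8; pairs: (0,3), (0,4), (1,4), (2,5), (2,6), (3,5), (3,6), (4,6)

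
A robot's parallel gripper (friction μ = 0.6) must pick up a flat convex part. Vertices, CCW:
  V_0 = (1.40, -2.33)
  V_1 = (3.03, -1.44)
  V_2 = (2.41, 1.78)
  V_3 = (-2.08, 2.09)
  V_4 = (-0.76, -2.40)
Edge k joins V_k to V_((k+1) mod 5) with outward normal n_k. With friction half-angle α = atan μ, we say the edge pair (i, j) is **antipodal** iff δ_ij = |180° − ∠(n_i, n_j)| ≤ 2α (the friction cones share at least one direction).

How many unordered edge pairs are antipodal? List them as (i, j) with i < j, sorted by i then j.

count = 3; pairs: (0,2), (1,3), (2,4)

α = atan 0.6 = 30.96°;  2α = 61.93°
n_0 = (+0.4792, -0.8777)
n_1 = (+0.9820, +0.1891)
n_2 = (+0.0689, +0.9976)
n_3 = (-0.9594, -0.2821)
n_4 = (+0.0324, -0.9995)
  (0,1): δ = 107.74°  ·
  (0,2): δ = 32.58°  ✓
  (0,3): δ = 77.75°  ·
  (0,4): δ = 153.22°  ·
  (1,2): δ = 104.85°  ·
  (1,3): δ = 5.48°  ✓
  (1,4): δ = 80.96°  ·
  (2,3): δ = 69.67°  ·
  (2,4): δ = 5.81°  ✓
  (3,4): δ = 104.53°  ·
antipodal pairs: 3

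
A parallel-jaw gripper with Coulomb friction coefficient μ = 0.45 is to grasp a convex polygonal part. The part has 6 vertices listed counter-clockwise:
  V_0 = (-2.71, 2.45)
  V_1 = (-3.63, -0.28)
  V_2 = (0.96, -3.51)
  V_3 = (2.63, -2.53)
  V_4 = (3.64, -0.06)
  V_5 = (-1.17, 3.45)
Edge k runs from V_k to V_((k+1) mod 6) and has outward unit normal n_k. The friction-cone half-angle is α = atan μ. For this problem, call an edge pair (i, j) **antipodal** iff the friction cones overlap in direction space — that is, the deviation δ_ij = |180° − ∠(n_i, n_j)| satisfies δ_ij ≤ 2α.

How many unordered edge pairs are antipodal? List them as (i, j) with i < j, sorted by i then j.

count = 5; pairs: (0,2), (0,3), (1,4), (2,5), (3,5)

α = atan 0.45 = 24.23°;  2α = 48.46°
n_0 = (-0.9476, +0.3194)
n_1 = (-0.5755, -0.8178)
n_2 = (+0.5061, -0.8625)
n_3 = (+0.9256, -0.3785)
n_4 = (+0.5895, +0.8078)
n_5 = (-0.5446, +0.8387)
  (0,1): δ = 106.51°  ·
  (0,2): δ = 40.97°  ✓
  (0,3): δ = 3.62°  ✓
  (0,4): δ = 72.50°  ·
  (0,5): δ = 141.62°  ·
  (1,2): δ = 114.46°  ·
  (1,3): δ = 77.11°  ·
  (1,4): δ = 0.99°  ✓
  (1,5): δ = 68.13°  ·
  (2,3): δ = 142.65°  ·
  (2,4): δ = 66.52°  ·
  (2,5): δ = 2.59°  ✓
  (3,4): δ = 103.88°  ·
  (3,5): δ = 34.76°  ✓
  (4,5): δ = 110.88°  ·
antipodal pairs: 5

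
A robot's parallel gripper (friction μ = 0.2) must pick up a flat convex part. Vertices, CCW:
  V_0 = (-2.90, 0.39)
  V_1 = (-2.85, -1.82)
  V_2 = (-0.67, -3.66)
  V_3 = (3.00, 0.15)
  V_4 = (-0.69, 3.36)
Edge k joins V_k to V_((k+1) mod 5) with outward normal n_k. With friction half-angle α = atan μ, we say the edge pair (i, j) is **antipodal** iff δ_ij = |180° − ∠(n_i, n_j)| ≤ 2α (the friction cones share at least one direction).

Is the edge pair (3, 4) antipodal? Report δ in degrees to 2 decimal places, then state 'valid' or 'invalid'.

α = atan 0.2 = 11.31°;  2α = 22.62°
edge 3: e_3 = (-3.69, +3.21);  n_3 = (+0.6563, +0.7545)
edge 4: e_4 = (-2.21, -2.97);  n_4 = (-0.8023, +0.5970)
∠(n_3, n_4) = 94.37°
δ = |180° − 94.37°| = 85.63°
85.63° > 2α = 22.62°  →  invalid

δ = 85.63°, invalid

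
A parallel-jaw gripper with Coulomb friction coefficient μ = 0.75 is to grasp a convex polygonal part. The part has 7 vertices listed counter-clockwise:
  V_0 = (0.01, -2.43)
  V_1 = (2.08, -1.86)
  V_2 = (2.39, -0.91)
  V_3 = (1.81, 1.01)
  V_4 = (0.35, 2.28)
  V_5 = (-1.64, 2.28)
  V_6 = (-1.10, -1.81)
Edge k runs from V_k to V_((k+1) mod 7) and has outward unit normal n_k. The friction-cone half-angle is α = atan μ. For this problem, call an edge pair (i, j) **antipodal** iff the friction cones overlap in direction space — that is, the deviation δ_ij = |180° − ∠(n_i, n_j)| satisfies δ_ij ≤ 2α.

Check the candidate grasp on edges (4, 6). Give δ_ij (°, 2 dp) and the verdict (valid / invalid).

δ = 29.19°, valid

α = atan 0.75 = 36.87°;  2α = 73.74°
edge 4: e_4 = (-1.99, +0.00);  n_4 = (+0.0000, +1.0000)
edge 6: e_6 = (+1.11, -0.62);  n_6 = (-0.4876, -0.8730)
∠(n_4, n_6) = 150.81°
δ = |180° − 150.81°| = 29.19°
29.19° ≤ 2α = 73.74°  →  valid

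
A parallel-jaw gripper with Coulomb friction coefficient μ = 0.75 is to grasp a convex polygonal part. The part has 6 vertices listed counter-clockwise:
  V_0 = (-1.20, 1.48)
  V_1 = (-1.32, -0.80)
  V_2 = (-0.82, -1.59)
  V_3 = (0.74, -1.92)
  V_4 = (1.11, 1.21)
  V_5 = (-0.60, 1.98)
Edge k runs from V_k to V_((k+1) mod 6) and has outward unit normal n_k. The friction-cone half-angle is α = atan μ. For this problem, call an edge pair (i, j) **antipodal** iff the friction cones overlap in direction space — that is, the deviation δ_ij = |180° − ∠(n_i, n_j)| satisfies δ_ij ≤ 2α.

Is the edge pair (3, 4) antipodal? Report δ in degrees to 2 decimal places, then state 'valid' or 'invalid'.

δ = 107.50°, invalid

α = atan 0.75 = 36.87°;  2α = 73.74°
edge 3: e_3 = (+0.37, +3.13);  n_3 = (+0.9931, -0.1174)
edge 4: e_4 = (-1.71, +0.77);  n_4 = (+0.4106, +0.9118)
∠(n_3, n_4) = 72.50°
δ = |180° − 72.50°| = 107.50°
107.50° > 2α = 73.74°  →  invalid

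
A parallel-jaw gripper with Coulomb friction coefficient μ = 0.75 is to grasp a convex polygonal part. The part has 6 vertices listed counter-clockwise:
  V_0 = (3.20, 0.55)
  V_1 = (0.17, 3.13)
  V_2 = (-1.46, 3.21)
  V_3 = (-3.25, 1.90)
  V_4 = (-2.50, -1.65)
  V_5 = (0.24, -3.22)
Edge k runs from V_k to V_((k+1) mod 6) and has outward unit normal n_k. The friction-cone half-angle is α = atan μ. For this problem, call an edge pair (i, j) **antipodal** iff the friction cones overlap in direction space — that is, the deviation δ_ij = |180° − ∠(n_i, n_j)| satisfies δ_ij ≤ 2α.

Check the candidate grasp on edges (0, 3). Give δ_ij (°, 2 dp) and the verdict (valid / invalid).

α = atan 0.75 = 36.87°;  2α = 73.74°
edge 0: e_0 = (-3.03, +2.58);  n_0 = (+0.6483, +0.7614)
edge 3: e_3 = (+0.75, -3.55);  n_3 = (-0.9784, -0.2067)
∠(n_0, n_3) = 142.34°
δ = |180° − 142.34°| = 37.66°
37.66° ≤ 2α = 73.74°  →  valid

δ = 37.66°, valid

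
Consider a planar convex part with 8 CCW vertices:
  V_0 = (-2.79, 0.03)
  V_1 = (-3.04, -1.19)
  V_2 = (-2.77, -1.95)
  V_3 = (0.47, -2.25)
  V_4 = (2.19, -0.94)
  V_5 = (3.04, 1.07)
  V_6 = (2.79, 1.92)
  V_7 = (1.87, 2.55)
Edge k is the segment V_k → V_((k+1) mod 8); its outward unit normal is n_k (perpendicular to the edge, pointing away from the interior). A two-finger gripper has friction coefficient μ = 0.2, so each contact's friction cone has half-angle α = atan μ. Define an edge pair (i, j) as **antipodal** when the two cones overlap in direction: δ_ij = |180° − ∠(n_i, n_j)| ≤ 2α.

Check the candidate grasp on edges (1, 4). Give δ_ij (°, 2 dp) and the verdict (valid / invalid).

α = atan 0.2 = 11.31°;  2α = 22.62°
edge 1: e_1 = (+0.27, -0.76);  n_1 = (-0.9423, -0.3348)
edge 4: e_4 = (+0.85, +2.01);  n_4 = (+0.9210, -0.3895)
∠(n_1, n_4) = 137.52°
δ = |180° − 137.52°| = 42.48°
42.48° > 2α = 22.62°  →  invalid

δ = 42.48°, invalid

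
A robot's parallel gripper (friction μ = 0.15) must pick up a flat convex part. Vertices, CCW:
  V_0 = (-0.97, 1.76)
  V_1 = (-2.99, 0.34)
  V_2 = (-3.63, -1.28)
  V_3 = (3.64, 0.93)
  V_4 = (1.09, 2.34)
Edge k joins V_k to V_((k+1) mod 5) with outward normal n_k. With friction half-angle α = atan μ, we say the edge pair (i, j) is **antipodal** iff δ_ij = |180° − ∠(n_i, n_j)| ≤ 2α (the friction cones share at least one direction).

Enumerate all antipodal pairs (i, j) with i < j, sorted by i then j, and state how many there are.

count = 1; pairs: (2,4)

α = atan 0.15 = 8.53°;  2α = 17.06°
n_0 = (-0.5751, +0.8181)
n_1 = (-0.9301, +0.3674)
n_2 = (+0.2908, -0.9568)
n_3 = (+0.4839, +0.8751)
n_4 = (-0.2710, +0.9626)
  (0,1): δ = 146.66°  ·
  (0,2): δ = 18.20°  ·
  (0,3): δ = 115.95°  ·
  (0,4): δ = 160.62°  ·
  (1,2): δ = 51.53°  ·
  (1,3): δ = 82.62°  ·
  (1,4): δ = 127.28°  ·
  (2,3): δ = 45.85°  ·
  (2,4): δ = 1.18°  ✓
  (3,4): δ = 135.34°  ·
antipodal pairs: 1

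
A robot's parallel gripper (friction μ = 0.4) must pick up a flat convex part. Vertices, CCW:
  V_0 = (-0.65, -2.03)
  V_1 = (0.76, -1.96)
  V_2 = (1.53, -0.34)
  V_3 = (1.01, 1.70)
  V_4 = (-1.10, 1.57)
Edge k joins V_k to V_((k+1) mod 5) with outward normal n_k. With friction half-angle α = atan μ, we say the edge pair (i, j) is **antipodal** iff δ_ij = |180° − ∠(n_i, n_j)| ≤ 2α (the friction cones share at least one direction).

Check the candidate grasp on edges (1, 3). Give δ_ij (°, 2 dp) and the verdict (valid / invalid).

δ = 61.05°, invalid

α = atan 0.4 = 21.80°;  2α = 43.60°
edge 1: e_1 = (+0.77, +1.62);  n_1 = (+0.9032, -0.4293)
edge 3: e_3 = (-2.11, -0.13);  n_3 = (-0.0615, +0.9981)
∠(n_1, n_3) = 118.95°
δ = |180° − 118.95°| = 61.05°
61.05° > 2α = 43.60°  →  invalid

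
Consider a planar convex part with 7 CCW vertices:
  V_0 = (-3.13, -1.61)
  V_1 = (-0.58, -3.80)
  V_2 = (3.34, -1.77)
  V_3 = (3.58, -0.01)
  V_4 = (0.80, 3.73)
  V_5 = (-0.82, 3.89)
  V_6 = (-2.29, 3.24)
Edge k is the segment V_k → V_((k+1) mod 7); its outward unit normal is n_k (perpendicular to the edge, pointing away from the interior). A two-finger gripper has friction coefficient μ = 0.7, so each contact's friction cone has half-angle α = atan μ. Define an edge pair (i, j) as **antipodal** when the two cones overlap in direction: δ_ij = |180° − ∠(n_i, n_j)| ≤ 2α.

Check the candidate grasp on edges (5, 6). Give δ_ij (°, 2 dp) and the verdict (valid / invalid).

δ = 123.68°, invalid

α = atan 0.7 = 34.99°;  2α = 69.98°
edge 5: e_5 = (-1.47, -0.65);  n_5 = (-0.4044, +0.9146)
edge 6: e_6 = (-0.84, -4.85);  n_6 = (-0.9853, +0.1707)
∠(n_5, n_6) = 56.32°
δ = |180° − 56.32°| = 123.68°
123.68° > 2α = 69.98°  →  invalid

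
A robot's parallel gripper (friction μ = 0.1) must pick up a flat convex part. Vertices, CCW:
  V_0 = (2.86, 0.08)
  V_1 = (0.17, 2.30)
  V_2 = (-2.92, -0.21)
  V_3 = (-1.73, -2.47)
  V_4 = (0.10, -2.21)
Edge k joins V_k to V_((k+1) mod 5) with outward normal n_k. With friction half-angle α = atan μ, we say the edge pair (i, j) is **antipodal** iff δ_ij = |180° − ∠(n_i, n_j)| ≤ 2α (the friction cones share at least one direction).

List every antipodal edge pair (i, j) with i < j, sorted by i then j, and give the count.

α = atan 0.1 = 5.71°;  2α = 11.42°
n_0 = (+0.6365, +0.7713)
n_1 = (-0.6305, +0.7762)
n_2 = (-0.8848, -0.4659)
n_3 = (+0.1407, -0.9901)
n_4 = (+0.6385, -0.7696)
  (0,1): δ = 101.38°  ·
  (0,2): δ = 22.70°  ·
  (0,3): δ = 47.62°  ·
  (0,4): δ = 79.21°  ·
  (1,2): δ = 101.32°  ·
  (1,3): δ = 31.00°  ·
  (1,4): δ = 0.60°  ✓
  (2,3): δ = 109.68°  ·
  (2,4): δ = 78.09°  ·
  (3,4): δ = 148.40°  ·
antipodal pairs: 1

count = 1; pairs: (1,4)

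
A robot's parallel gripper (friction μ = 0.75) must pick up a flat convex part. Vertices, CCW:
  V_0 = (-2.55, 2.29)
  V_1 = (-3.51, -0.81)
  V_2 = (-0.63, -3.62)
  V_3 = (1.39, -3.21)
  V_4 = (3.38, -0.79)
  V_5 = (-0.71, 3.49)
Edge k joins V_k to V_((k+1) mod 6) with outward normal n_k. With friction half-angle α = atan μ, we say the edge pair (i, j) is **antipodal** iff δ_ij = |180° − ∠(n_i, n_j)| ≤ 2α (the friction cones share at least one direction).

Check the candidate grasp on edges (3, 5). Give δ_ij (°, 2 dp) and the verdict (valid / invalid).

δ = 17.46°, valid

α = atan 0.75 = 36.87°;  2α = 73.74°
edge 3: e_3 = (+1.99, +2.42);  n_3 = (+0.7724, -0.6351)
edge 5: e_5 = (-1.84, -1.20);  n_5 = (-0.5463, +0.8376)
∠(n_3, n_5) = 162.54°
δ = |180° − 162.54°| = 17.46°
17.46° ≤ 2α = 73.74°  →  valid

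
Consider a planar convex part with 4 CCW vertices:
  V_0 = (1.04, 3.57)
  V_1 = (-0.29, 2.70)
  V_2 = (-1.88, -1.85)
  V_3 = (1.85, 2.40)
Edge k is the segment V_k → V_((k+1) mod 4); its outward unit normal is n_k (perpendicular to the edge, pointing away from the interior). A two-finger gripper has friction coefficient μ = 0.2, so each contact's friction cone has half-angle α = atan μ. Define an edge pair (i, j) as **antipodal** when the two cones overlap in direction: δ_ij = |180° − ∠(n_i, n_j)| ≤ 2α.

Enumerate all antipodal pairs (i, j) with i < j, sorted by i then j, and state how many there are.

count = 2; pairs: (0,2), (1,2)

α = atan 0.2 = 11.31°;  2α = 22.62°
n_0 = (-0.5474, +0.8369)
n_1 = (-0.9440, +0.3299)
n_2 = (+0.7516, -0.6596)
n_3 = (+0.8222, +0.5692)
  (0,1): δ = 142.45°  ·
  (0,2): δ = 15.54°  ✓
  (0,3): δ = 91.51°  ·
  (1,2): δ = 22.01°  ✓
  (1,3): δ = 53.96°  ·
  (2,3): δ = 104.03°  ·
antipodal pairs: 2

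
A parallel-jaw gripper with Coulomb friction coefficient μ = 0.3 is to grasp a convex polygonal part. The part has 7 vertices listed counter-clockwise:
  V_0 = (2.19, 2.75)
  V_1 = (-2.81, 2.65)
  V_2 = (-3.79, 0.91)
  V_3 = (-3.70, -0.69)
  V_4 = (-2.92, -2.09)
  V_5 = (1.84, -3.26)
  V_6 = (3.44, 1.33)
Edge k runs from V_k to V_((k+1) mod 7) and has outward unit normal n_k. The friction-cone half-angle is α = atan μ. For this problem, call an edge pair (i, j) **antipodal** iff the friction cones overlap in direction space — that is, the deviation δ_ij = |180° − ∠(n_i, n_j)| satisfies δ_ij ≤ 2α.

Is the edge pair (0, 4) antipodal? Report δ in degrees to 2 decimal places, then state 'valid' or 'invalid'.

α = atan 0.3 = 16.70°;  2α = 33.40°
edge 0: e_0 = (-5.00, -0.10);  n_0 = (-0.0200, +0.9998)
edge 4: e_4 = (+4.76, -1.17);  n_4 = (-0.2387, -0.9711)
∠(n_0, n_4) = 165.04°
δ = |180° − 165.04°| = 14.96°
14.96° ≤ 2α = 33.40°  →  valid

δ = 14.96°, valid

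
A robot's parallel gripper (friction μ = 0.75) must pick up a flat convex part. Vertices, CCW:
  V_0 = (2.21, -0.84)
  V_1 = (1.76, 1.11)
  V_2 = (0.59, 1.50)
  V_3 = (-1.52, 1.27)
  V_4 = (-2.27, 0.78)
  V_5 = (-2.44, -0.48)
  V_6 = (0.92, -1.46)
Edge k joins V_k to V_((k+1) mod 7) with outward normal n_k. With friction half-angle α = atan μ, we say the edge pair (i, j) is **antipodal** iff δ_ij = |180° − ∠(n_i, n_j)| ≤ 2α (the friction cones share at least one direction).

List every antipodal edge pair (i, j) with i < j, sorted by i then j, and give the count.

α = atan 0.75 = 36.87°;  2α = 73.74°
n_0 = (+0.9744, +0.2249)
n_1 = (+0.3162, +0.9487)
n_2 = (-0.1084, +0.9941)
n_3 = (-0.5469, +0.8372)
n_4 = (-0.9910, +0.1337)
n_5 = (-0.2800, -0.9600)
n_6 = (+0.4332, -0.9013)
  (0,1): δ = 121.43°  ·
  (0,2): δ = 96.77°  ·
  (0,3): δ = 69.84°  ✓
  (0,4): δ = 20.68°  ✓
  (0,5): δ = 60.75°  ✓
  (0,6): δ = 102.68°  ·
  (1,2): δ = 155.34°  ·
  (1,3): δ = 128.41°  ·
  (1,4): δ = 79.25°  ·
  (1,5): δ = 2.17°  ✓
  (1,6): δ = 44.10°  ✓
  (2,3): δ = 153.06°  ·
  (2,4): δ = 103.90°  ·
  (2,5): δ = 22.48°  ✓
  (2,6): δ = 19.45°  ✓
  (3,4): δ = 130.84°  ·
  (3,5): δ = 49.42°  ✓
  (3,6): δ = 7.49°  ✓
  (4,5): δ = 98.58°  ·
  (4,6): δ = 56.65°  ✓
  (5,6): δ = 138.07°  ·
antipodal pairs: 10

count = 10; pairs: (0,3), (0,4), (0,5), (1,5), (1,6), (2,5), (2,6), (3,5), (3,6), (4,6)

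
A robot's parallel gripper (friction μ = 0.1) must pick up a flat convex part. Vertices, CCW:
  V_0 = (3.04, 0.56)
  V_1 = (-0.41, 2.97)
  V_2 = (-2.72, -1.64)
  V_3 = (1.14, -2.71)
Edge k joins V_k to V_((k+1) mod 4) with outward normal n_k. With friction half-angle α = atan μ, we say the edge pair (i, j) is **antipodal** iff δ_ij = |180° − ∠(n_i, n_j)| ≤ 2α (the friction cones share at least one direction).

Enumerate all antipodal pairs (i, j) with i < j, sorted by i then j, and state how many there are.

count = 1; pairs: (1,3)

α = atan 0.1 = 5.71°;  2α = 11.42°
n_0 = (+0.5727, +0.8198)
n_1 = (-0.8940, +0.4480)
n_2 = (-0.2671, -0.9637)
n_3 = (+0.8646, -0.5024)
  (0,1): δ = 81.68°  ·
  (0,2): δ = 19.44°  ·
  (0,3): δ = 94.78°  ·
  (1,2): δ = 78.88°  ·
  (1,3): δ = 3.54°  ✓
  (2,3): δ = 104.66°  ·
antipodal pairs: 1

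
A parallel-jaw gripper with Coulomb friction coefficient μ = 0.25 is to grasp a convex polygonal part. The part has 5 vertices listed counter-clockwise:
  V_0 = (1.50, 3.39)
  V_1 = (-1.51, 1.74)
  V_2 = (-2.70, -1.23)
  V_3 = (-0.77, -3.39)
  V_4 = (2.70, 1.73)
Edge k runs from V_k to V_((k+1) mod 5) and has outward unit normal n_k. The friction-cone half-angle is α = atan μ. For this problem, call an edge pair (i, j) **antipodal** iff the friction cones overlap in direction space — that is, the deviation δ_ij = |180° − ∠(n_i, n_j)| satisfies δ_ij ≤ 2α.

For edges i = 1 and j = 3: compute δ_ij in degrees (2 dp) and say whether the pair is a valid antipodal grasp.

α = atan 0.25 = 14.04°;  2α = 28.07°
edge 1: e_1 = (-1.19, -2.97);  n_1 = (-0.9283, +0.3719)
edge 3: e_3 = (+3.47, +5.12);  n_3 = (+0.8278, -0.5610)
∠(n_1, n_3) = 167.71°
δ = |180° − 167.71°| = 12.29°
12.29° ≤ 2α = 28.07°  →  valid

δ = 12.29°, valid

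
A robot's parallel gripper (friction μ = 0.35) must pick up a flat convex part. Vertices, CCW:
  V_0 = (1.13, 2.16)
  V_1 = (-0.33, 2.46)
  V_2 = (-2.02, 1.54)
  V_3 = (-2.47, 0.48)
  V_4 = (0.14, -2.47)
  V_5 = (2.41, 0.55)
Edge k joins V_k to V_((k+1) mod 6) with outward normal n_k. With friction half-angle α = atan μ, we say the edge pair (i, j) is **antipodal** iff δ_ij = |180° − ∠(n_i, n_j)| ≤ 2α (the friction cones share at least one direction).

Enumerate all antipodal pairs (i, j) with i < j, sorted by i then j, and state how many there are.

count = 4; pairs: (0,3), (1,4), (2,4), (3,5)

α = atan 0.35 = 19.29°;  2α = 38.58°
n_0 = (+0.2013, +0.9795)
n_1 = (-0.4781, +0.8783)
n_2 = (-0.9205, +0.3908)
n_3 = (-0.7489, -0.6626)
n_4 = (+0.7994, -0.6008)
n_5 = (+0.7828, +0.6223)
  (0,1): δ = 139.83°  ·
  (0,2): δ = 101.39°  ·
  (0,3): δ = 36.89°  ✓
  (0,4): δ = 64.68°  ·
  (0,5): δ = 140.10°  ·
  (1,2): δ = 141.57°  ·
  (1,3): δ = 77.06°  ·
  (1,4): δ = 24.51°  ✓
  (1,5): δ = 99.92°  ·
  (2,3): δ = 115.50°  ·
  (2,4): δ = 13.93°  ✓
  (2,5): δ = 61.49°  ·
  (3,4): δ = 78.43°  ·
  (3,5): δ = 3.01°  ✓
  (4,5): δ = 104.58°  ·
antipodal pairs: 4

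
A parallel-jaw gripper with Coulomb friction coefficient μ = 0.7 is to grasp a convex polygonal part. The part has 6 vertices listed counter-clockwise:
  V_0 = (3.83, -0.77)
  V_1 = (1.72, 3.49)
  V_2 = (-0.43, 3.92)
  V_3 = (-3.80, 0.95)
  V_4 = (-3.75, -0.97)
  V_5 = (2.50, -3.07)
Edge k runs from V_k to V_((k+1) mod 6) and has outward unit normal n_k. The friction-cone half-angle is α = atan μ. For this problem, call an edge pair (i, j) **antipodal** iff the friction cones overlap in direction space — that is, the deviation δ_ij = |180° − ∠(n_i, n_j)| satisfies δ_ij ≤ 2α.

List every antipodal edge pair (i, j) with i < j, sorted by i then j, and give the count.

α = atan 0.7 = 34.99°;  2α = 69.98°
n_0 = (+0.8961, +0.4438)
n_1 = (+0.1961, +0.9806)
n_2 = (-0.6612, +0.7502)
n_3 = (-0.9997, -0.0260)
n_4 = (-0.3185, -0.9479)
n_5 = (+0.8657, -0.5006)
  (0,1): δ = 127.66°  ·
  (0,2): δ = 74.96°  ·
  (0,3): δ = 24.86°  ✓
  (0,4): δ = 45.08°  ✓
  (0,5): δ = 123.61°  ·
  (1,2): δ = 127.30°  ·
  (1,3): δ = 77.20°  ·
  (1,4): δ = 7.26°  ✓
  (1,5): δ = 71.27°  ·
  (2,3): δ = 129.90°  ·
  (2,4): δ = 59.96°  ✓
  (2,5): δ = 18.57°  ✓
  (3,4): δ = 110.06°  ·
  (3,5): δ = 31.53°  ✓
  (4,5): δ = 101.47°  ·
antipodal pairs: 6

count = 6; pairs: (0,3), (0,4), (1,4), (2,4), (2,5), (3,5)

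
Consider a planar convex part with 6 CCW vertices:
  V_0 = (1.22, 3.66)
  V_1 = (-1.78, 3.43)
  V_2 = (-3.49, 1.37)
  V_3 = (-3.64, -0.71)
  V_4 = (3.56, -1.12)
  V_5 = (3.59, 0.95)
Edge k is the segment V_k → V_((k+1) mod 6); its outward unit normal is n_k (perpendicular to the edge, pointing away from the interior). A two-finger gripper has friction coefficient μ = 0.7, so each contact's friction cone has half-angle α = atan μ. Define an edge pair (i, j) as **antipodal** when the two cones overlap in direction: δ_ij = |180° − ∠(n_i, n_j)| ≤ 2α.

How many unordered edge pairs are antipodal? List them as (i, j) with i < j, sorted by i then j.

count = 6; pairs: (0,3), (1,3), (1,4), (2,4), (2,5), (3,5)

α = atan 0.7 = 34.99°;  2α = 69.98°
n_0 = (-0.0764, +0.9971)
n_1 = (-0.7694, +0.6387)
n_2 = (-0.9974, +0.0719)
n_3 = (-0.0569, -0.9984)
n_4 = (+0.9999, -0.0145)
n_5 = (+0.7527, +0.6583)
  (0,1): δ = 134.08°  ·
  (0,2): δ = 98.51°  ·
  (0,3): δ = 7.64°  ✓
  (0,4): δ = 84.79°  ·
  (0,5): δ = 126.79°  ·
  (1,2): δ = 144.43°  ·
  (1,3): δ = 53.56°  ✓
  (1,4): δ = 38.87°  ✓
  (1,5): δ = 80.87°  ·
  (2,3): δ = 89.13°  ·
  (2,4): δ = 3.29°  ✓
  (2,5): δ = 45.30°  ✓
  (3,4): δ = 87.57°  ·
  (3,5): δ = 45.57°  ✓
  (4,5): δ = 138.00°  ·
antipodal pairs: 6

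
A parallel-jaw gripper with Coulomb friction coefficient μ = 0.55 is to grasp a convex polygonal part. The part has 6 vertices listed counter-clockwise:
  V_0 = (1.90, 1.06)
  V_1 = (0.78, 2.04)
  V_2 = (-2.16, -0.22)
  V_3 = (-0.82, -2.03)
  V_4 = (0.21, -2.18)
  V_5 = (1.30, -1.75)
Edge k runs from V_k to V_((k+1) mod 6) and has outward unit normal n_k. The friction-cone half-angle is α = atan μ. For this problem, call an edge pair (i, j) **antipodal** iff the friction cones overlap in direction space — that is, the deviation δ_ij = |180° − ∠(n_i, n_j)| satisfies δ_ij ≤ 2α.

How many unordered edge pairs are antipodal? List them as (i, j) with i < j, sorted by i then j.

α = atan 0.55 = 28.81°;  2α = 57.62°
n_0 = (+0.6585, +0.7526)
n_1 = (-0.6095, +0.7928)
n_2 = (-0.8037, -0.5950)
n_3 = (-0.1441, -0.9896)
n_4 = (+0.3670, -0.9302)
n_5 = (+0.9780, -0.2088)
  (0,1): δ = 101.26°  ·
  (0,2): δ = 12.30°  ✓
  (0,3): δ = 32.90°  ✓
  (0,4): δ = 62.71°  ·
  (0,5): δ = 119.13°  ·
  (1,2): δ = 91.04°  ·
  (1,3): δ = 45.84°  ✓
  (1,4): δ = 16.02°  ✓
  (1,5): δ = 40.40°  ✓
  (2,3): δ = 134.80°  ·
  (2,4): δ = 104.98°  ·
  (2,5): δ = 48.57°  ✓
  (3,4): δ = 150.19°  ·
  (3,5): δ = 93.77°  ·
  (4,5): δ = 123.58°  ·
antipodal pairs: 6

count = 6; pairs: (0,2), (0,3), (1,3), (1,4), (1,5), (2,5)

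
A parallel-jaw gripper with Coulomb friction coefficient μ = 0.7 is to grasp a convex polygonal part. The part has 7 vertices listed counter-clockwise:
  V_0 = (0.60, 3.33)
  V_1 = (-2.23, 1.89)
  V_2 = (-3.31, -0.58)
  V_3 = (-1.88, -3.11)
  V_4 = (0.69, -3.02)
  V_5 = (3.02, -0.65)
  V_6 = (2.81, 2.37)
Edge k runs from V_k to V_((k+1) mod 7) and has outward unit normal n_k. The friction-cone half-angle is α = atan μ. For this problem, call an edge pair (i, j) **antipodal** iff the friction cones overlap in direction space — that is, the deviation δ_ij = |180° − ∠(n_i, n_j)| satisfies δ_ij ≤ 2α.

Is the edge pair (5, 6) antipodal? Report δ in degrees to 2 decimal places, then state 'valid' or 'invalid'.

δ = 117.46°, invalid

α = atan 0.7 = 34.99°;  2α = 69.98°
edge 5: e_5 = (-0.21, +3.02);  n_5 = (+0.9976, +0.0694)
edge 6: e_6 = (-2.21, +0.96);  n_6 = (+0.3984, +0.9172)
∠(n_5, n_6) = 62.54°
δ = |180° − 62.54°| = 117.46°
117.46° > 2α = 69.98°  →  invalid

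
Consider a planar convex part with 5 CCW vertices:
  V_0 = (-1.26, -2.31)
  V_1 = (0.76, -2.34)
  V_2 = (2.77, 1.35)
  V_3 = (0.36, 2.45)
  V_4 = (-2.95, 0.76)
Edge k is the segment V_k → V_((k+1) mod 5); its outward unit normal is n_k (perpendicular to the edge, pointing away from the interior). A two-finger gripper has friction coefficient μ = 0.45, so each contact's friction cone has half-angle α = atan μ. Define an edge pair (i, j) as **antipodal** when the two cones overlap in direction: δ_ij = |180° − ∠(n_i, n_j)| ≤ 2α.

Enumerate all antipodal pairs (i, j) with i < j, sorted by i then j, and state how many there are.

α = atan 0.45 = 24.23°;  2α = 48.46°
n_0 = (-0.0148, -0.9999)
n_1 = (+0.8782, -0.4784)
n_2 = (+0.4152, +0.9097)
n_3 = (-0.4547, +0.8906)
n_4 = (-0.8760, -0.4822)
  (0,1): δ = 117.73°  ·
  (0,2): δ = 23.68°  ✓
  (0,3): δ = 27.90°  ✓
  (0,4): δ = 119.68°  ·
  (1,2): δ = 85.96°  ·
  (1,3): δ = 34.37°  ✓
  (1,4): δ = 57.41°  ·
  (2,3): δ = 128.42°  ·
  (2,4): δ = 36.63°  ✓
  (3,4): δ = 88.22°  ·
antipodal pairs: 4

count = 4; pairs: (0,2), (0,3), (1,3), (2,4)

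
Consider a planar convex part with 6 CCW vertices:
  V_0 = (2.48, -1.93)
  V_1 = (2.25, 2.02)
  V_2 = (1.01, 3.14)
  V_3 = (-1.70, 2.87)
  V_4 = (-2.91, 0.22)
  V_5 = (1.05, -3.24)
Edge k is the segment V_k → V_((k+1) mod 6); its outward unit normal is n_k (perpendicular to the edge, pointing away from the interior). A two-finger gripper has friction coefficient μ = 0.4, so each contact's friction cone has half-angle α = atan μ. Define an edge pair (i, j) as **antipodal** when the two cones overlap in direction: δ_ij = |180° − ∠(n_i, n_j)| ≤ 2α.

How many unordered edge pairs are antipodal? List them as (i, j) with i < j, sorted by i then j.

count = 4; pairs: (0,3), (1,4), (2,5), (3,5)

α = atan 0.4 = 21.80°;  2α = 43.60°
n_0 = (+0.9983, +0.0581)
n_1 = (+0.6703, +0.7421)
n_2 = (-0.0991, +0.9951)
n_3 = (-0.9097, +0.4154)
n_4 = (-0.6580, -0.7530)
n_5 = (+0.6755, -0.7374)
  (0,1): δ = 135.42°  ·
  (0,2): δ = 87.64°  ·
  (0,3): δ = 27.87°  ✓
  (0,4): δ = 45.52°  ·
  (0,5): δ = 129.16°  ·
  (1,2): δ = 132.22°  ·
  (1,3): δ = 72.45°  ·
  (1,4): δ = 0.94°  ✓
  (1,5): δ = 84.58°  ·
  (2,3): δ = 120.23°  ·
  (2,4): δ = 46.83°  ·
  (2,5): δ = 36.80°  ✓
  (3,4): δ = 106.60°  ·
  (3,5): δ = 22.97°  ✓
  (4,5): δ = 96.36°  ·
antipodal pairs: 4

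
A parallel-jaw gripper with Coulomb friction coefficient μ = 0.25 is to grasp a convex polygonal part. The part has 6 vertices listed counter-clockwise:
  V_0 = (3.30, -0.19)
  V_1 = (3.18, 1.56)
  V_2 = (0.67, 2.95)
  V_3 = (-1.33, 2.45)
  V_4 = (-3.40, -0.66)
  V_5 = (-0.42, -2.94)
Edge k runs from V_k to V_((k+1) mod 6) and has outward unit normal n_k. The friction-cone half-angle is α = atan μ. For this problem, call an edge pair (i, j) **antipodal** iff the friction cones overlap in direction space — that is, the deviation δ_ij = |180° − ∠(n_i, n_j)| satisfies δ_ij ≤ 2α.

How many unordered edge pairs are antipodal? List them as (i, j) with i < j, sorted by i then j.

count = 3; pairs: (1,4), (2,5), (3,5)

α = atan 0.25 = 14.04°;  2α = 28.07°
n_0 = (+0.9977, +0.0684)
n_1 = (+0.4845, +0.8748)
n_2 = (-0.2425, +0.9701)
n_3 = (-0.8325, +0.5541)
n_4 = (-0.6076, -0.7942)
n_5 = (+0.5945, -0.8041)
  (0,1): δ = 122.90°  ·
  (0,2): δ = 79.89°  ·
  (0,3): δ = 37.57°  ·
  (0,4): δ = 48.66°  ·
  (0,5): δ = 122.55°  ·
  (1,2): δ = 136.99°  ·
  (1,3): δ = 94.67°  ·
  (1,4): δ = 8.44°  ✓
  (1,5): δ = 65.45°  ·
  (2,3): δ = 137.68°  ·
  (2,4): δ = 51.46°  ·
  (2,5): δ = 22.44°  ✓
  (3,4): δ = 93.77°  ·
  (3,5): δ = 19.88°  ✓
  (4,5): δ = 106.11°  ·
antipodal pairs: 3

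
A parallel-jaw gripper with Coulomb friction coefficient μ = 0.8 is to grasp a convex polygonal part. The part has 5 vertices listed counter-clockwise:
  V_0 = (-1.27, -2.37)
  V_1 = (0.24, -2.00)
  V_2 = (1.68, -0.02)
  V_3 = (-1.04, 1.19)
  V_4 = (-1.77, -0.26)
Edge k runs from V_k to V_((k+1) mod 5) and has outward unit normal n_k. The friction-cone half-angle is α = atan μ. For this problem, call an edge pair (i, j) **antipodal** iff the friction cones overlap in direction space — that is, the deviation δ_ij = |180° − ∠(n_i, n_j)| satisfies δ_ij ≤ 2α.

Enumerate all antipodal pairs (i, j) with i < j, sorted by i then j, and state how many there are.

count = 5; pairs: (0,2), (0,3), (1,3), (1,4), (2,4)

α = atan 0.8 = 38.66°;  2α = 77.32°
n_0 = (+0.2380, -0.9713)
n_1 = (+0.8087, -0.5882)
n_2 = (+0.4065, +0.9137)
n_3 = (-0.8932, +0.4497)
n_4 = (-0.9731, -0.2306)
  (0,1): δ = 139.80°  ·
  (0,2): δ = 37.75°  ✓
  (0,3): δ = 49.51°  ✓
  (0,4): δ = 89.56°  ·
  (1,2): δ = 77.95°  ·
  (1,3): δ = 9.30°  ✓
  (1,4): δ = 49.36°  ✓
  (2,3): δ = 92.74°  ·
  (2,4): δ = 52.69°  ✓
  (3,4): δ = 139.95°  ·
antipodal pairs: 5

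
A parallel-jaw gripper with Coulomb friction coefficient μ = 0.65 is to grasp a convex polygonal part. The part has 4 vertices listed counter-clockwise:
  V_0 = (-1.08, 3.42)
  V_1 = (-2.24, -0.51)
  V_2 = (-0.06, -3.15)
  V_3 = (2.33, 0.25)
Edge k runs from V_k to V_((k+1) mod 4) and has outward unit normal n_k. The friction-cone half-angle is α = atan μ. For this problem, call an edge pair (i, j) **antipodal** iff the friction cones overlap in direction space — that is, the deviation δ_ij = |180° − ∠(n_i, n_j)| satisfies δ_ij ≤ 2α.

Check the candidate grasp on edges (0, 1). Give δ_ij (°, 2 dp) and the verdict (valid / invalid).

α = atan 0.65 = 33.02°;  2α = 66.05°
edge 0: e_0 = (-1.16, -3.93);  n_0 = (-0.9591, +0.2831)
edge 1: e_1 = (+2.18, -2.64);  n_1 = (-0.7711, -0.6367)
∠(n_0, n_1) = 55.99°
δ = |180° − 55.99°| = 124.01°
124.01° > 2α = 66.05°  →  invalid

δ = 124.01°, invalid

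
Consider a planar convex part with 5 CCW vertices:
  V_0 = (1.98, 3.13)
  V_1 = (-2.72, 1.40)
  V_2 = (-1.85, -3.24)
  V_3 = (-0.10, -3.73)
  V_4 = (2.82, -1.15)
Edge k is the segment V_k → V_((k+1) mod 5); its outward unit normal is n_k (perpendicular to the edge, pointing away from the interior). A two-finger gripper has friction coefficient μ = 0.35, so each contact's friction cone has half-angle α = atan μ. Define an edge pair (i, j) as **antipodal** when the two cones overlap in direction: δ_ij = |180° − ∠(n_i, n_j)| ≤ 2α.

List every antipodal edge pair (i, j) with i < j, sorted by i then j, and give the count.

α = atan 0.35 = 19.29°;  2α = 38.58°
n_0 = (-0.3454, +0.9384)
n_1 = (-0.9829, -0.1843)
n_2 = (-0.2696, -0.9630)
n_3 = (+0.6621, -0.7494)
n_4 = (+0.9813, +0.1926)
  (0,1): δ = 99.59°  ·
  (0,2): δ = 35.85°  ✓
  (0,3): δ = 21.25°  ✓
  (0,4): δ = 80.90°  ·
  (1,2): δ = 116.26°  ·
  (1,3): δ = 59.16°  ·
  (1,4): δ = 0.48°  ✓
  (2,3): δ = 122.90°  ·
  (2,4): δ = 63.25°  ·
  (3,4): δ = 120.36°  ·
antipodal pairs: 3

count = 3; pairs: (0,2), (0,3), (1,4)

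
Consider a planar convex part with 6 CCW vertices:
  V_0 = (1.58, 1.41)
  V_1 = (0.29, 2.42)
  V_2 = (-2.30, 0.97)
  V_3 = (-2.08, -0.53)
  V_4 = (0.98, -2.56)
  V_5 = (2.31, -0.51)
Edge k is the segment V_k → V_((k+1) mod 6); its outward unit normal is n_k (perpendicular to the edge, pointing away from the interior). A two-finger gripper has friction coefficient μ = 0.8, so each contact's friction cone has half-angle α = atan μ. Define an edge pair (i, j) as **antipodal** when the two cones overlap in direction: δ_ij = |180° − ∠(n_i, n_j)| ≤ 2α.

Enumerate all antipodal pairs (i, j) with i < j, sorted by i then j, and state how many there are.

count = 7; pairs: (0,2), (0,3), (1,3), (1,4), (2,4), (2,5), (3,5)

α = atan 0.8 = 38.66°;  2α = 77.32°
n_0 = (+0.6165, +0.7874)
n_1 = (-0.4885, +0.8726)
n_2 = (-0.9894, -0.1451)
n_3 = (-0.5528, -0.8333)
n_4 = (+0.8389, -0.5443)
n_5 = (+0.9347, +0.3554)
  (0,1): δ = 112.70°  ·
  (0,2): δ = 43.60°  ✓
  (0,3): δ = 4.50°  ✓
  (0,4): δ = 95.08°  ·
  (0,5): δ = 148.88°  ·
  (1,2): δ = 110.90°  ·
  (1,3): δ = 62.80°  ✓
  (1,4): δ = 27.78°  ✓
  (1,5): δ = 81.58°  ·
  (2,3): δ = 131.90°  ·
  (2,4): δ = 41.32°  ✓
  (2,5): δ = 12.47°  ✓
  (3,4): δ = 89.41°  ·
  (3,5): δ = 35.62°  ✓
  (4,5): δ = 126.21°  ·
antipodal pairs: 7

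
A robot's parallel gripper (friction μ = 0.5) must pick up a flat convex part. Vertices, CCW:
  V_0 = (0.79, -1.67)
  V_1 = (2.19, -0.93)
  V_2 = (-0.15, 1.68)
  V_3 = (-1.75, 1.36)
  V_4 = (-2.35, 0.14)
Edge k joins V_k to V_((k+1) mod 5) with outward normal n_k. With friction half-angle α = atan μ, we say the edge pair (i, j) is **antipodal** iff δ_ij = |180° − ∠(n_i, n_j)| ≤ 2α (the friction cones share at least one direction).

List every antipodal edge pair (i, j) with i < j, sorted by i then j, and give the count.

α = atan 0.5 = 26.57°;  2α = 53.13°
n_0 = (+0.4673, -0.8841)
n_1 = (+0.7446, +0.6675)
n_2 = (-0.1961, +0.9806)
n_3 = (-0.8973, +0.4413)
n_4 = (-0.4994, -0.8664)
  (0,1): δ = 75.98°  ·
  (0,2): δ = 16.55°  ✓
  (0,3): δ = 35.95°  ✓
  (0,4): δ = 122.18°  ·
  (1,2): δ = 120.57°  ·
  (1,3): δ = 68.07°  ·
  (1,4): δ = 18.16°  ✓
  (2,3): δ = 127.50°  ·
  (2,4): δ = 41.27°  ✓
  (3,4): δ = 93.77°  ·
antipodal pairs: 4

count = 4; pairs: (0,2), (0,3), (1,4), (2,4)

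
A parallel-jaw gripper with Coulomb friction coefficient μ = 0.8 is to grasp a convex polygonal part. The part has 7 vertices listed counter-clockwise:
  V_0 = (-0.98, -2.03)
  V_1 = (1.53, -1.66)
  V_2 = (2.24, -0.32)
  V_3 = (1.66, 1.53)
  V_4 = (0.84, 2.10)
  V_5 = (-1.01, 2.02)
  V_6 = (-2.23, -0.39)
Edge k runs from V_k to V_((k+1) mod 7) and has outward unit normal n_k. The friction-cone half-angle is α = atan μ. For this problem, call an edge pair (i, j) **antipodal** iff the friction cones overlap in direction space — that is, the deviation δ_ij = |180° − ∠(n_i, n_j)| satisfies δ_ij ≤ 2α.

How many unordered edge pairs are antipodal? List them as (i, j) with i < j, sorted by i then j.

α = atan 0.8 = 38.66°;  2α = 77.32°
n_0 = (+0.1458, -0.9893)
n_1 = (+0.8836, -0.4682)
n_2 = (+0.9542, +0.2992)
n_3 = (+0.5708, +0.8211)
n_4 = (-0.0432, +0.9991)
n_5 = (-0.8922, +0.4517)
n_6 = (-0.7953, -0.6062)
  (0,1): δ = 126.30°  ·
  (0,2): δ = 80.98°  ·
  (0,3): δ = 43.19°  ✓
  (0,4): δ = 5.91°  ✓
  (0,5): δ = 54.76°  ✓
  (0,6): δ = 118.93°  ·
  (1,2): δ = 134.68°  ·
  (1,3): δ = 96.89°  ·
  (1,4): δ = 59.61°  ✓
  (1,5): δ = 1.07°  ✓
  (1,6): δ = 65.23°  ✓
  (2,3): δ = 142.21°  ·
  (2,4): δ = 104.93°  ·
  (2,5): δ = 44.26°  ✓
  (2,6): δ = 19.91°  ✓
  (3,4): δ = 142.72°  ·
  (3,5): δ = 82.05°  ·
  (3,6): δ = 17.88°  ✓
  (4,5): δ = 119.33°  ·
  (4,6): δ = 55.16°  ✓
  (5,6): δ = 115.84°  ·
antipodal pairs: 10

count = 10; pairs: (0,3), (0,4), (0,5), (1,4), (1,5), (1,6), (2,5), (2,6), (3,6), (4,6)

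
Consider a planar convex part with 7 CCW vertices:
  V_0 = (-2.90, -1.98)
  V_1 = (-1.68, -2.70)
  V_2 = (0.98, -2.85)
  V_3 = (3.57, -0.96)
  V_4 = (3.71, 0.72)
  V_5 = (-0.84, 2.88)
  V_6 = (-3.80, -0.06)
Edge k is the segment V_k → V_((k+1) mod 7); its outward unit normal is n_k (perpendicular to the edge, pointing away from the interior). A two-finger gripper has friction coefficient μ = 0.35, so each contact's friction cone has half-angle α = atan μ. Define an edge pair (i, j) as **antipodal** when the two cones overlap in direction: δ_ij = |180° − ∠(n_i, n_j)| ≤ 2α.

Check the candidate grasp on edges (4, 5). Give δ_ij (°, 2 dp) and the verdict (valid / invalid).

δ = 109.80°, invalid

α = atan 0.35 = 19.29°;  2α = 38.58°
edge 4: e_4 = (-4.55, +2.16);  n_4 = (+0.4289, +0.9034)
edge 5: e_5 = (-2.96, -2.94);  n_5 = (-0.7047, +0.7095)
∠(n_4, n_5) = 70.20°
δ = |180° − 70.20°| = 109.80°
109.80° > 2α = 38.58°  →  invalid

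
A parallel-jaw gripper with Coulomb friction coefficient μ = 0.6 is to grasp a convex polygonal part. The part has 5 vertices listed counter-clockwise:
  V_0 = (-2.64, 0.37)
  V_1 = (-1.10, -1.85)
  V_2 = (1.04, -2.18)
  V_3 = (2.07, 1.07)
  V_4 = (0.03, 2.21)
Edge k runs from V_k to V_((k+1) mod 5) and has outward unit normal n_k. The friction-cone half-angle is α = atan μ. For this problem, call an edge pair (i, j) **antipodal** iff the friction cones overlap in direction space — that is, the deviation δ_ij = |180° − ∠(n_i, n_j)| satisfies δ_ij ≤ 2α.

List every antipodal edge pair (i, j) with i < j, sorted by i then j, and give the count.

count = 5; pairs: (0,2), (0,3), (1,3), (1,4), (2,4)

α = atan 0.6 = 30.96°;  2α = 61.93°
n_0 = (-0.8217, -0.5700)
n_1 = (-0.1524, -0.9883)
n_2 = (+0.9533, -0.3021)
n_3 = (+0.4878, +0.8729)
n_4 = (-0.5674, +0.8234)
  (0,1): δ = 133.52°  ·
  (0,2): δ = 52.33°  ✓
  (0,3): δ = 26.05°  ✓
  (0,4): δ = 89.82°  ·
  (1,2): δ = 98.82°  ·
  (1,3): δ = 20.43°  ✓
  (1,4): δ = 43.34°  ✓
  (2,3): δ = 101.61°  ·
  (2,4): δ = 37.84°  ✓
  (3,4): δ = 116.23°  ·
antipodal pairs: 5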